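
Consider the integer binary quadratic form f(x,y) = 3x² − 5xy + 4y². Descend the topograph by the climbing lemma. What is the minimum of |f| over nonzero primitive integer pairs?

translate: b→1 (≡-5 mod 6), so (3,-5,4)→(3,1,2)
flip: (3,1,2)→(2,-1,3)
reduced (well bottom): (2,-1,3) with a≤c, −a<b≤a
well minimum = a = 2

2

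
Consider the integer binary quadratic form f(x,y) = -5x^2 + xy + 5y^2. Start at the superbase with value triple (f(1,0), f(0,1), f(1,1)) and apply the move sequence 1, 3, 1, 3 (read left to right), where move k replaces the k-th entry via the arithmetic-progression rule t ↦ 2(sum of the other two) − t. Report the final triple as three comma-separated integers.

start (-5,5,1) = (f(1,0),f(0,1),f(1,1))
replace slot 1: 2·(5+1) − (-5) = 17 → (17,5,1)
replace slot 3: 2·(17+5) − 1 = 43 → (17,5,43)
replace slot 1: 2·(5+43) − 17 = 79 → (79,5,43)
replace slot 3: 2·(79+5) − 43 = 125 → (79,5,125)

79,5,125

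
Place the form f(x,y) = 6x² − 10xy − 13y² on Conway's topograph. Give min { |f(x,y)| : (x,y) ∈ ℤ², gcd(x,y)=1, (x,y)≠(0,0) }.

descent: ρ → (-13,10,6)  [lands on river]
river: ρ → (6,14,-9)
river: ρ → (-9,4,11)
river: ρ → (11,18,-2)
river: ρ → (-2,18,11)
river: ρ → (11,4,-9)
river: ρ → (-9,14,6)
river: ρ → (6,10,-13)
river: ρ → (-13,16,3)
river: ρ → (3,20,-1)
river: ρ → (-1,20,3)
river: ρ → (3,16,-13)
closes: descent 1, river 12
min |a| on river = 1

1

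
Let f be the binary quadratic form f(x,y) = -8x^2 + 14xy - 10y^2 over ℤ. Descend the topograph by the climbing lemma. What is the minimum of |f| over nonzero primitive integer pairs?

translate: b→2 (≡-14 mod 16), so (8,-14,10)→(8,2,4)
flip: (8,2,4)→(4,-2,8)
reduced (well bottom): (4,-2,8) with a≤c, −a<b≤a
well minimum |f| = |-4| = 4 (negative-definite)

4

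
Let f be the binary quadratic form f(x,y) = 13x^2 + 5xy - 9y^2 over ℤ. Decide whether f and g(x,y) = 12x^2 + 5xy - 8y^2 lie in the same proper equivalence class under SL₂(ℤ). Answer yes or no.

D₁ = 493, D₂ = 409
discriminants differ ⇒ not SL₂(ℤ)-equivalent

no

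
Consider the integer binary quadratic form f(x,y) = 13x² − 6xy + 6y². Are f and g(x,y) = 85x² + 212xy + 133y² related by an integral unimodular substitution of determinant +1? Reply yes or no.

D₁ = -276, D₂ = -276
f: flip: (13,-6,6)→(6,6,13)
f: reduced (well bottom): (6,6,13) with a≤c, −a<b≤a
g: translate: b→42 (≡212 mod 170), so (85,212,133)→(85,42,6)
g: flip: (85,42,6)→(6,-42,85)
g: translate: b→6 (≡-42 mod 12), so (6,-42,85)→(6,6,13)
g: reduced (well bottom): (6,6,13) with a≤c, −a<b≤a
reduced forms (6, 6, 13) vs (6, 6, 13) ⇒ equivalent

yes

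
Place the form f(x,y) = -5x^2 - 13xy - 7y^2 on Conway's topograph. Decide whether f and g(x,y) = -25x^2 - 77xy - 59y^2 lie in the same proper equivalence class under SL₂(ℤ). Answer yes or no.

D₁ = 29, D₂ = 29
river cycle of f (length 2): (1, 5, -1), (-1, 5, 1)
river cycle of g (length 2): (1, 5, -1), (-1, 5, 1)
cycles coincide ⇒ equivalent

yes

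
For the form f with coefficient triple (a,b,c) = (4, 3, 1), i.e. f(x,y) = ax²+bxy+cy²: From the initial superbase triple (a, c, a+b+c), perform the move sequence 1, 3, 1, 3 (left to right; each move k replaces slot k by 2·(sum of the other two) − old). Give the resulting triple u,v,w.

start (4,1,8) = (f(1,0),f(0,1),f(1,1))
replace slot 1: 2·(1+8) − 4 = 14 → (14,1,8)
replace slot 3: 2·(14+1) − 8 = 22 → (14,1,22)
replace slot 1: 2·(1+22) − 14 = 32 → (32,1,22)
replace slot 3: 2·(32+1) − 22 = 44 → (32,1,44)

32,1,44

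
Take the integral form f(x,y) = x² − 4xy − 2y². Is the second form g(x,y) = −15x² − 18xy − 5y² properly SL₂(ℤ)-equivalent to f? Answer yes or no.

D₁ = 24, D₂ = 24
river cycle of f (length 2): (-2, 4, 1), (1, 4, -2)
river cycle of g (length 2): (1, 4, -2), (-2, 4, 1)
cycles coincide ⇒ equivalent

yes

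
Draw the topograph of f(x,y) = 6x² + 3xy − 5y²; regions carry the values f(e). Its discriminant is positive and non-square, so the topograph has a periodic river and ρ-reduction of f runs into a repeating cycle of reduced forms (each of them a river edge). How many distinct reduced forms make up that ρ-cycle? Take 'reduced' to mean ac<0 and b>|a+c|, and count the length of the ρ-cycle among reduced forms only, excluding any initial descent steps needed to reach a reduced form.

D = 129, ⌊√D⌋ = 11
river: ρ → (-5,7,4)
river: ρ → (4,9,-3)
river: ρ → (-3,9,4)
river: ρ → (4,7,-5)
river: ρ → (-5,3,6)
river: ρ → (6,9,-2)
river: ρ → (-2,11,1)
river: ρ → (1,11,-2)
river: ρ → (-2,9,6)
river: ρ → (6,3,-5)
ρ-cycle length = 10 (tail of 0 descent steps not counted)

10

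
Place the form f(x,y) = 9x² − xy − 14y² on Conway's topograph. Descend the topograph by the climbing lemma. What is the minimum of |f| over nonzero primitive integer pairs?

descent: ρ → (-14,1,9)
descent: ρ → (9,17,-6)  [lands on river]
river: ρ → (-6,19,6)
river: ρ → (6,17,-9)
river: ρ → (-9,19,4)
river: ρ → (4,21,-4)
river: ρ → (-4,19,9)
closes: descent 2, river 6
min |a| on river = 4

4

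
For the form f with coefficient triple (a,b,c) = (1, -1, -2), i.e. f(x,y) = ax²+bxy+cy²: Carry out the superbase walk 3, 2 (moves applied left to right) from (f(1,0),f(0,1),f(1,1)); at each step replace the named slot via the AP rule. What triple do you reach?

start (1,-2,-2) = (f(1,0),f(0,1),f(1,1))
replace slot 3: 2·(1+(-2)) − (-2) = 0 → (1,-2,0)
replace slot 2: 2·(1+0) − (-2) = 4 → (1,4,0)

1,4,0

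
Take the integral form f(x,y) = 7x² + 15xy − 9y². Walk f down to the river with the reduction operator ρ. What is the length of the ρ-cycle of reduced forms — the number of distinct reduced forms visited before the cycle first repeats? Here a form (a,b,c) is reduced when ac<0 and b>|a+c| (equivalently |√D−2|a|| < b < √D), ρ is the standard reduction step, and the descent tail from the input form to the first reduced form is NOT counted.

D = 477, ⌊√D⌋ = 21
river: ρ → (-9,21,1)
river: ρ → (1,21,-9)
river: ρ → (-9,15,7)
river: ρ → (7,13,-11)
river: ρ → (-11,9,9)
river: ρ → (9,9,-11)
river: ρ → (-11,13,7)
river: ρ → (7,15,-9)
ρ-cycle length = 8 (tail of 0 descent steps not counted)

8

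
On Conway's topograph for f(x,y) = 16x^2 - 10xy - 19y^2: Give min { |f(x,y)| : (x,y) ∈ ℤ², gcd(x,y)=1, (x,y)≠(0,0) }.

descent: ρ → (-19,10,16)  [lands on river]
river: ρ → (16,22,-13)
river: ρ → (-13,30,8)
river: ρ → (8,34,-5)
river: ρ → (-5,36,1)
river: ρ → (1,36,-5)
river: ρ → (-5,34,8)
river: ρ → (8,30,-13)
river: ρ → (-13,22,16)
river: ρ → (16,10,-19)
river: ρ → (-19,28,7)
river: ρ → (7,28,-19)
closes: descent 1, river 12
min |a| on river = 1

1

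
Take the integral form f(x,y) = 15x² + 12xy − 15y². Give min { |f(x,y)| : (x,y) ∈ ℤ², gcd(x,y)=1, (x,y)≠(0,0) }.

river: ρ → (-15,18,12)
river: ρ → (12,30,-3)
river: ρ → (-3,30,12)
river: ρ → (12,18,-15)
river: ρ → (-15,12,15)
river: ρ → (15,18,-12)
river: ρ → (-12,30,3)
river: ρ → (3,30,-12)
river: ρ → (-12,18,15)
river: ρ → (15,12,-15)
closes: descent 0, river 10
min |a| on river = 3

3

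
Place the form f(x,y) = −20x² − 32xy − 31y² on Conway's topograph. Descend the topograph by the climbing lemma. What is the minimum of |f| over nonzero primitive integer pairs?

translate: b→-8 (≡32 mod 40), so (20,32,31)→(20,-8,19)
flip: (20,-8,19)→(19,8,20)
reduced (well bottom): (19,8,20) with a≤c, −a<b≤a
well minimum |f| = |-19| = 19 (negative-definite)

19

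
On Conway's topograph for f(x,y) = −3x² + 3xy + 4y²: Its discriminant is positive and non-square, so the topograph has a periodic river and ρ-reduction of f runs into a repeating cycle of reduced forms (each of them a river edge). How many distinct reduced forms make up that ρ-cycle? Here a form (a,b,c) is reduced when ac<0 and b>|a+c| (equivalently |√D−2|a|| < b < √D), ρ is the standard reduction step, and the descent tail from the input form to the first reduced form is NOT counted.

D = 57, ⌊√D⌋ = 7
river: ρ → (4,5,-2)
river: ρ → (-2,7,1)
river: ρ → (1,7,-2)
river: ρ → (-2,5,4)
river: ρ → (4,3,-3)
river: ρ → (-3,3,4)
ρ-cycle length = 6 (tail of 0 descent steps not counted)

6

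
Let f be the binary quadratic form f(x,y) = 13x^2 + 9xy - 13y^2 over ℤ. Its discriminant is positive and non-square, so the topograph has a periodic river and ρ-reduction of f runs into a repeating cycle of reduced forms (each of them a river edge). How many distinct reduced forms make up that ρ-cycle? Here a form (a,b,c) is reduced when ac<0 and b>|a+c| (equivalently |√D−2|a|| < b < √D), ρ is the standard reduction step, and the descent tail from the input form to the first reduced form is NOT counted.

D = 757, ⌊√D⌋ = 27
river: ρ → (-13,17,9)
river: ρ → (9,19,-11)
river: ρ → (-11,25,3)
river: ρ → (3,23,-19)
river: ρ → (-19,15,7)
river: ρ → (7,27,-1)
river: ρ → (-1,27,7)
river: ρ → (7,15,-19)
river: ρ → (-19,23,3)
river: ρ → (3,25,-11)
river: ρ → (-11,19,9)
river: ρ → (9,17,-13)
river: ρ → (-13,9,13)
river: ρ → (13,17,-9)
river: ρ → (-9,19,11)
river: ρ → (11,25,-3)
river: ρ → (-3,23,19)
river: ρ → (19,15,-7)
river: ρ → (-7,27,1)
river: ρ → (1,27,-7)
river: ρ → (-7,15,19)
river: ρ → (19,23,-3)
river: ρ → (-3,25,11)
river: ρ → (11,19,-9)
river: ρ → (-9,17,13)
river: ρ → (13,9,-13)
ρ-cycle length = 26 (tail of 0 descent steps not counted)

26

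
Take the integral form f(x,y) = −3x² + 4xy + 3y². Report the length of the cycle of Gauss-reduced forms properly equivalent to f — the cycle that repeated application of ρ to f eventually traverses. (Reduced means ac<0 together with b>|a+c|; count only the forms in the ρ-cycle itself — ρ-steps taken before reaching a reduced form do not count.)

D = 52, ⌊√D⌋ = 7
river: ρ → (3,2,-4)
river: ρ → (-4,6,1)
river: ρ → (1,6,-4)
river: ρ → (-4,2,3)
river: ρ → (3,4,-3)
river: ρ → (-3,2,4)
river: ρ → (4,6,-1)
river: ρ → (-1,6,4)
river: ρ → (4,2,-3)
river: ρ → (-3,4,3)
ρ-cycle length = 10 (tail of 0 descent steps not counted)

10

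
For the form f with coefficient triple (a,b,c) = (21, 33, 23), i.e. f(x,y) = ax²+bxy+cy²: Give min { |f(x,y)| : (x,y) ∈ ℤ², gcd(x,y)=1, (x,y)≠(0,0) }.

translate: b→-9 (≡33 mod 42), so (21,33,23)→(21,-9,11)
flip: (21,-9,11)→(11,9,21)
reduced (well bottom): (11,9,21) with a≤c, −a<b≤a
well minimum = a = 11

11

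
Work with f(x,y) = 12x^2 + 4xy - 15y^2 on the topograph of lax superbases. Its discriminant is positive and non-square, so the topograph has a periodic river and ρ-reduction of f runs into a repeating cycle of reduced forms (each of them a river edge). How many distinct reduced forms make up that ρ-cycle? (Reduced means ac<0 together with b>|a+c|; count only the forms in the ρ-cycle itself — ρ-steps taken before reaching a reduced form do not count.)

D = 736, ⌊√D⌋ = 27
river: ρ → (-15,26,1)
river: ρ → (1,26,-15)
river: ρ → (-15,4,12)
river: ρ → (12,20,-7)
river: ρ → (-7,22,9)
river: ρ → (9,14,-15)
river: ρ → (-15,16,8)
river: ρ → (8,16,-15)
river: ρ → (-15,14,9)
river: ρ → (9,22,-7)
river: ρ → (-7,20,12)
river: ρ → (12,4,-15)
ρ-cycle length = 12 (tail of 0 descent steps not counted)

12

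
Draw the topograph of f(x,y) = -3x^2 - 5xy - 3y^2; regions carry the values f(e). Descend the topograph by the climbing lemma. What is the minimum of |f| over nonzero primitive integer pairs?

translate: b→-1 (≡5 mod 6), so (3,5,3)→(3,-1,1)
flip: (3,-1,1)→(1,1,3)
reduced (well bottom): (1,1,3) with a≤c, −a<b≤a
well minimum |f| = |-1| = 1 (negative-definite)

1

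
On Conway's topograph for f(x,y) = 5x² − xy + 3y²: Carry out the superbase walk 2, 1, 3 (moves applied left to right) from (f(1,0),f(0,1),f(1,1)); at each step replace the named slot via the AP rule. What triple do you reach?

start (5,3,7) = (f(1,0),f(0,1),f(1,1))
replace slot 2: 2·(5+7) − 3 = 21 → (5,21,7)
replace slot 1: 2·(21+7) − 5 = 51 → (51,21,7)
replace slot 3: 2·(51+21) − 7 = 137 → (51,21,137)

51,21,137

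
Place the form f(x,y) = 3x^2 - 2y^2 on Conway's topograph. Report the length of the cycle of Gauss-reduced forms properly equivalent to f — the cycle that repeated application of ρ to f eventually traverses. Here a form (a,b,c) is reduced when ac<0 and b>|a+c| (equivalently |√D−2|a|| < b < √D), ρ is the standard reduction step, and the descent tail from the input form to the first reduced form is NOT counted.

D = 24, ⌊√D⌋ = 4
descent: ρ → (-2,4,1)  [lands on river]
river: ρ → (1,4,-2)
ρ-cycle length = 2 (tail of 1 descent step not counted)

2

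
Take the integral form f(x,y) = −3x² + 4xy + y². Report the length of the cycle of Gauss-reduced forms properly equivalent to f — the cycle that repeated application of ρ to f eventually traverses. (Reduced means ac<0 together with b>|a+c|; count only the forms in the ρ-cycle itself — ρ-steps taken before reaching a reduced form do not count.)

D = 28, ⌊√D⌋ = 5
river: ρ → (1,4,-3)
river: ρ → (-3,2,2)
river: ρ → (2,2,-3)
river: ρ → (-3,4,1)
ρ-cycle length = 4 (tail of 0 descent steps not counted)

4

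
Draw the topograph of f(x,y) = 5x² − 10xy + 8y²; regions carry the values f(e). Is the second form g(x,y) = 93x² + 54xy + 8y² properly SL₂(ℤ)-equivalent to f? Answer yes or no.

D₁ = -60, D₂ = -60
f: translate: b→0 (≡-10 mod 10), so (5,-10,8)→(5,0,3)
f: flip: (5,0,3)→(3,0,5)
f: reduced (well bottom): (3,0,5) with a≤c, −a<b≤a
g: flip: (93,54,8)→(8,-54,93)
g: translate: b→-6 (≡-54 mod 16), so (8,-54,93)→(8,-6,3)
g: flip: (8,-6,3)→(3,6,8)
g: translate: b→0 (≡6 mod 6), so (3,6,8)→(3,0,5)
g: reduced (well bottom): (3,0,5) with a≤c, −a<b≤a
reduced forms (3, 0, 5) vs (3, 0, 5) ⇒ equivalent

yes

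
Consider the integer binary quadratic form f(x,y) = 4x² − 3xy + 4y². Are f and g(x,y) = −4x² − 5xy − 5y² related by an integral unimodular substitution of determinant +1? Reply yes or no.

D₁ = -55, D₂ = -55
f: flip: (4,-3,4)→(4,3,4)
f: reduced (well bottom): (4,3,4) with a≤c, −a<b≤a
g is negative-definite; reduce −g:
−g: translate: b→-3 (≡5 mod 8), so (4,5,5)→(4,-3,4)
−g: flip: (4,-3,4)→(4,3,4)
−g: reduced (well bottom): (4,3,4) with a≤c, −a<b≤a
flip sign back: reduced form of g is (-4,-3,-4)
reduced forms (4, 3, 4) vs (-4, -3, -4) ⇒ inequivalent

no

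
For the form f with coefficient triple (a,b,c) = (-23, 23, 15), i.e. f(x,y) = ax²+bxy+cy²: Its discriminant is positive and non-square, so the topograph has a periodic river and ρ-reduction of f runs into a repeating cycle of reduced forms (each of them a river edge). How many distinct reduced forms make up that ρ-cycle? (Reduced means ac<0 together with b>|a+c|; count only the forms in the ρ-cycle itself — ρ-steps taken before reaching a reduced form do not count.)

D = 1909, ⌊√D⌋ = 43
river: ρ → (15,37,-9)
river: ρ → (-9,35,19)
river: ρ → (19,41,-3)
river: ρ → (-3,43,5)
river: ρ → (5,37,-27)
river: ρ → (-27,17,15)
river: ρ → (15,43,-1)
river: ρ → (-1,43,15)
river: ρ → (15,17,-27)
river: ρ → (-27,37,5)
river: ρ → (5,43,-3)
river: ρ → (-3,41,19)
river: ρ → (19,35,-9)
river: ρ → (-9,37,15)
river: ρ → (15,23,-23)
river: ρ → (-23,23,15)
ρ-cycle length = 16 (tail of 0 descent steps not counted)

16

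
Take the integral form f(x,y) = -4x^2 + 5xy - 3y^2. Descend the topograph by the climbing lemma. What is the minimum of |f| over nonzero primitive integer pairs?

translate: b→3 (≡-5 mod 8), so (4,-5,3)→(4,3,2)
flip: (4,3,2)→(2,-3,4)
translate: b→1 (≡-3 mod 4), so (2,-3,4)→(2,1,3)
reduced (well bottom): (2,1,3) with a≤c, −a<b≤a
well minimum |f| = |-2| = 2 (negative-definite)

2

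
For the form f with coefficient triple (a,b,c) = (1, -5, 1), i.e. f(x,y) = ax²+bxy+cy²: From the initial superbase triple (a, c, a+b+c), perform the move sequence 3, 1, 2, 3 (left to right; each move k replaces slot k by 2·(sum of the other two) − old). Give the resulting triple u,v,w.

start (1,1,-3) = (f(1,0),f(0,1),f(1,1))
replace slot 3: 2·(1+1) − (-3) = 7 → (1,1,7)
replace slot 1: 2·(1+7) − 1 = 15 → (15,1,7)
replace slot 2: 2·(15+7) − 1 = 43 → (15,43,7)
replace slot 3: 2·(15+43) − 7 = 109 → (15,43,109)

15,43,109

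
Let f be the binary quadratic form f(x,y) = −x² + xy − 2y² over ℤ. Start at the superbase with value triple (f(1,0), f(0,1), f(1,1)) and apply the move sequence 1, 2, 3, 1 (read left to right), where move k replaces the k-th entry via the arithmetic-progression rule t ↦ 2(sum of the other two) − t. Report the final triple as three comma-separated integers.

start (-1,-2,-2) = (f(1,0),f(0,1),f(1,1))
replace slot 1: 2·((-2)+(-2)) − (-1) = -7 → (-7,-2,-2)
replace slot 2: 2·((-7)+(-2)) − (-2) = -16 → (-7,-16,-2)
replace slot 3: 2·((-7)+(-16)) − (-2) = -44 → (-7,-16,-44)
replace slot 1: 2·((-16)+(-44)) − (-7) = -113 → (-113,-16,-44)

-113,-16,-44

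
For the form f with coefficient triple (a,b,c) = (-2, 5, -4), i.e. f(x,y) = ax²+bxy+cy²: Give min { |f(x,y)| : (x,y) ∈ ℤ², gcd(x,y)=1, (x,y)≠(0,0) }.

translate: b→-1 (≡-5 mod 4), so (2,-5,4)→(2,-1,1)
flip: (2,-1,1)→(1,1,2)
reduced (well bottom): (1,1,2) with a≤c, −a<b≤a
well minimum |f| = |-1| = 1 (negative-definite)

1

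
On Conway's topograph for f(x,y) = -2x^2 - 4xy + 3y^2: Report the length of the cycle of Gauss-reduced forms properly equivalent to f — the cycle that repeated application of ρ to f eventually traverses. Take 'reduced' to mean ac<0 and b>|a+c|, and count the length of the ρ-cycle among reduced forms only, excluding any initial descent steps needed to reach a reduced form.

D = 40, ⌊√D⌋ = 6
descent: ρ → (3,4,-2)  [lands on river]
river: ρ → (-2,4,3)
river: ρ → (3,2,-3)
river: ρ → (-3,4,2)
river: ρ → (2,4,-3)
river: ρ → (-3,2,3)
ρ-cycle length = 6 (tail of 1 descent step not counted)

6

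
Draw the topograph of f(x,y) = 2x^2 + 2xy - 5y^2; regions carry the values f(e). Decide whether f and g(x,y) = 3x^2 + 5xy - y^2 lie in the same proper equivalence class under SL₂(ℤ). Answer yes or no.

D₁ = 44, D₂ = 37
discriminants differ ⇒ not SL₂(ℤ)-equivalent

no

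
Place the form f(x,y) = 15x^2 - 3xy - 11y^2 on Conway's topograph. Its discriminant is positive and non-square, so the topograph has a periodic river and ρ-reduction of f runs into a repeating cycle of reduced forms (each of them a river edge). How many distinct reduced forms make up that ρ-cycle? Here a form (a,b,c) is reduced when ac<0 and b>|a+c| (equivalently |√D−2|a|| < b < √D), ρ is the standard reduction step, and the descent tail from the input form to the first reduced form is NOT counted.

D = 669, ⌊√D⌋ = 25
descent: ρ → (-11,25,1)  [lands on river]
river: ρ → (1,25,-11)
river: ρ → (-11,19,7)
river: ρ → (7,23,-5)
river: ρ → (-5,17,19)
river: ρ → (19,21,-3)
river: ρ → (-3,21,19)
river: ρ → (19,17,-5)
river: ρ → (-5,23,7)
river: ρ → (7,19,-11)
ρ-cycle length = 10 (tail of 1 descent step not counted)

10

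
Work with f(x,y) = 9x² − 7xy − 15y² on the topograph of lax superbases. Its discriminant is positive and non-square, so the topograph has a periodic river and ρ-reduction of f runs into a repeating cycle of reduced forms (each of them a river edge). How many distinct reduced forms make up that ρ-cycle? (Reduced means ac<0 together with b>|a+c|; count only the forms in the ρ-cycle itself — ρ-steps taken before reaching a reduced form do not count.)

D = 589, ⌊√D⌋ = 24
descent: ρ → (-15,7,9)  [lands on river]
river: ρ → (9,11,-13)
river: ρ → (-13,15,7)
river: ρ → (7,13,-15)
river: ρ → (-15,17,5)
river: ρ → (5,23,-3)
river: ρ → (-3,19,19)
river: ρ → (19,19,-3)
river: ρ → (-3,23,5)
river: ρ → (5,17,-15)
river: ρ → (-15,13,7)
river: ρ → (7,15,-13)
river: ρ → (-13,11,9)
river: ρ → (9,7,-15)
river: ρ → (-15,23,1)
river: ρ → (1,23,-15)
ρ-cycle length = 16 (tail of 1 descent step not counted)

16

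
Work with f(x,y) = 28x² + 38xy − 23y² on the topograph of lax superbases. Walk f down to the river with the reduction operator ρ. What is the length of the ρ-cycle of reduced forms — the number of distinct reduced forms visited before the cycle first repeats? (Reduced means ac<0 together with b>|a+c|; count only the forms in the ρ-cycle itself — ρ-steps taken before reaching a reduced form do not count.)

D = 4020, ⌊√D⌋ = 63
river: ρ → (-23,54,12)
river: ρ → (12,42,-47)
river: ρ → (-47,52,7)
river: ρ → (7,60,-15)
river: ρ → (-15,60,7)
river: ρ → (7,52,-47)
river: ρ → (-47,42,12)
river: ρ → (12,54,-23)
river: ρ → (-23,38,28)
river: ρ → (28,18,-33)
river: ρ → (-33,48,13)
river: ρ → (13,56,-17)
river: ρ → (-17,46,28)
river: ρ → (28,10,-35)
river: ρ → (-35,60,3)
river: ρ → (3,60,-35)
river: ρ → (-35,10,28)
river: ρ → (28,46,-17)
river: ρ → (-17,56,13)
river: ρ → (13,48,-33)
river: ρ → (-33,18,28)
river: ρ → (28,38,-23)
ρ-cycle length = 22 (tail of 0 descent steps not counted)

22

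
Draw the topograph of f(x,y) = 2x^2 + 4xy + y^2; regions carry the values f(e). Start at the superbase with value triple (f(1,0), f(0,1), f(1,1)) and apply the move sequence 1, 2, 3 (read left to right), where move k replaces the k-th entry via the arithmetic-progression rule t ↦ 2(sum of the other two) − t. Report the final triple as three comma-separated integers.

start (2,1,7) = (f(1,0),f(0,1),f(1,1))
replace slot 1: 2·(1+7) − 2 = 14 → (14,1,7)
replace slot 2: 2·(14+7) − 1 = 41 → (14,41,7)
replace slot 3: 2·(14+41) − 7 = 103 → (14,41,103)

14,41,103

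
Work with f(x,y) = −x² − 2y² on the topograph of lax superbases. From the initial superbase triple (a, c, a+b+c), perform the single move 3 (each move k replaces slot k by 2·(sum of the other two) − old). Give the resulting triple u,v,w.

start (-1,-2,-3) = (f(1,0),f(0,1),f(1,1))
replace slot 3: 2·((-1)+(-2)) − (-3) = -3 → (-1,-2,-3)

-1,-2,-3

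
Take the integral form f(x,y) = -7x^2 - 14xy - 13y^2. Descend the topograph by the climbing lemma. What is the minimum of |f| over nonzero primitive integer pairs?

translate: b→0 (≡14 mod 14), so (7,14,13)→(7,0,6)
flip: (7,0,6)→(6,0,7)
reduced (well bottom): (6,0,7) with a≤c, −a<b≤a
well minimum |f| = |-6| = 6 (negative-definite)

6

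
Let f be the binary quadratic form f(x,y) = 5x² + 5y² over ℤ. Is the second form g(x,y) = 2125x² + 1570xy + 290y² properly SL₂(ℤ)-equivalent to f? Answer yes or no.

D₁ = -100, D₂ = -100
f: reduced (well bottom): (5,0,5) with a≤c, −a<b≤a
g: flip: (2125,1570,290)→(290,-1570,2125)
g: translate: b→170 (≡-1570 mod 580), so (290,-1570,2125)→(290,170,25)
g: flip: (290,170,25)→(25,-170,290)
g: translate: b→-20 (≡-170 mod 50), so (25,-170,290)→(25,-20,5)
g: flip: (25,-20,5)→(5,20,25)
g: translate: b→0 (≡20 mod 10), so (5,20,25)→(5,0,5)
g: reduced (well bottom): (5,0,5) with a≤c, −a<b≤a
reduced forms (5, 0, 5) vs (5, 0, 5) ⇒ equivalent

yes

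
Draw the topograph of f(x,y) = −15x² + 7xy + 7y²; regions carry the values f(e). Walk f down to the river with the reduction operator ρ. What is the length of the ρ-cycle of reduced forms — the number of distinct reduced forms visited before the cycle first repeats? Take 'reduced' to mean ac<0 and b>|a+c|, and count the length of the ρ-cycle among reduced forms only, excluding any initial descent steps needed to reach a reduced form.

D = 469, ⌊√D⌋ = 21
descent: ρ → (7,21,-1)  [lands on river]
river: ρ → (-1,21,7)
ρ-cycle length = 2 (tail of 1 descent step not counted)

2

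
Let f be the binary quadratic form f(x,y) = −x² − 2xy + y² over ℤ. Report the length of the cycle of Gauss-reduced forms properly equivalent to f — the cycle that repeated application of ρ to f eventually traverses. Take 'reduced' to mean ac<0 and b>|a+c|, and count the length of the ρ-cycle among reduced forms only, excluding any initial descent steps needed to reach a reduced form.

D = 8, ⌊√D⌋ = 2
descent: ρ → (1,2,-1)  [lands on river]
river: ρ → (-1,2,1)
ρ-cycle length = 2 (tail of 1 descent step not counted)

2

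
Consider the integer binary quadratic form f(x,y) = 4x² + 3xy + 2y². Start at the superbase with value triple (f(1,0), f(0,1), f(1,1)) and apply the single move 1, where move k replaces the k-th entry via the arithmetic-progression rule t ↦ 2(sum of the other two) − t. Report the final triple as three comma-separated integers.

start (4,2,9) = (f(1,0),f(0,1),f(1,1))
replace slot 1: 2·(2+9) − 4 = 18 → (18,2,9)

18,2,9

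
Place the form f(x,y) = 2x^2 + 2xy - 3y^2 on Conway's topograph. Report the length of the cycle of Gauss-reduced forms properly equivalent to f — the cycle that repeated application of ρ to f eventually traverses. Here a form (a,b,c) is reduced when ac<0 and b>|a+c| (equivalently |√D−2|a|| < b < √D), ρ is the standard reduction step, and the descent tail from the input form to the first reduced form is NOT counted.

D = 28, ⌊√D⌋ = 5
river: ρ → (-3,4,1)
river: ρ → (1,4,-3)
river: ρ → (-3,2,2)
river: ρ → (2,2,-3)
ρ-cycle length = 4 (tail of 0 descent steps not counted)

4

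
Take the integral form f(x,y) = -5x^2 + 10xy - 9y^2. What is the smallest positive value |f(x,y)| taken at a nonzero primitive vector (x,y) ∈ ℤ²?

translate: b→0 (≡-10 mod 10), so (5,-10,9)→(5,0,4)
flip: (5,0,4)→(4,0,5)
reduced (well bottom): (4,0,5) with a≤c, −a<b≤a
well minimum |f| = |-4| = 4 (negative-definite)

4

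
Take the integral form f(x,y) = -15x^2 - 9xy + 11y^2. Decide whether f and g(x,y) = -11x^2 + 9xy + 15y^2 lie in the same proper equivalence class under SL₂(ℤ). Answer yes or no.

D₁ = 741, D₂ = 741
river cycle of f (length 8): (11, 9, -15), (-15, 21, 5), (5, 19, -19), (-19, 19, 5), (5, 21, -15), (-15, 9, 11), (11, 13, -13), (-13, 13, 11)
river cycle of g (length 8): (15, 21, -5), (-5, 19, 19), (19, 19, -5), (-5, 21, 15), (15, 9, -11), (-11, 13, 13), (13, 13, -11), (-11, 9, 15)
cycles differ ⇒ inequivalent

no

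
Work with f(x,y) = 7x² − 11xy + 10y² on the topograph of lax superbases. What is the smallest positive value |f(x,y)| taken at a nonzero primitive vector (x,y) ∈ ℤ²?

translate: b→3 (≡-11 mod 14), so (7,-11,10)→(7,3,6)
flip: (7,3,6)→(6,-3,7)
reduced (well bottom): (6,-3,7) with a≤c, −a<b≤a
well minimum = a = 6

6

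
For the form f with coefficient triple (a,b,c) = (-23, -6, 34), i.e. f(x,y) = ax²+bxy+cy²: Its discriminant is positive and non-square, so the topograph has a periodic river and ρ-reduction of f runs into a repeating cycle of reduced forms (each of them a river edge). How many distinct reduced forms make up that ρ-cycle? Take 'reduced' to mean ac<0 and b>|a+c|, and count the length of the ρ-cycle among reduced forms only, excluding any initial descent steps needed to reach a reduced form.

D = 3164, ⌊√D⌋ = 56
descent: ρ → (34,6,-23)
descent: ρ → (-23,40,17)  [lands on river]
river: ρ → (17,28,-35)
river: ρ → (-35,42,10)
river: ρ → (10,38,-43)
river: ρ → (-43,48,5)
river: ρ → (5,52,-23)
ρ-cycle length = 6 (tail of 2 descent steps not counted)

6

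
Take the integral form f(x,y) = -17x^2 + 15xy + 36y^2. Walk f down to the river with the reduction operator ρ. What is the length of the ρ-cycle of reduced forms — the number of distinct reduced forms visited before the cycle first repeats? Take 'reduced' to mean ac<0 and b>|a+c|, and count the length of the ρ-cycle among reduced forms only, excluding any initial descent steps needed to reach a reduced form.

D = 2673, ⌊√D⌋ = 51
descent: ρ → (36,-15,-17)
descent: ρ → (-17,49,4)  [lands on river]
river: ρ → (4,47,-29)
river: ρ → (-29,11,22)
river: ρ → (22,33,-18)
river: ρ → (-18,39,16)
river: ρ → (16,25,-32)
river: ρ → (-32,39,9)
river: ρ → (9,51,-2)
river: ρ → (-2,49,34)
river: ρ → (34,19,-17)
ρ-cycle length = 10 (tail of 2 descent steps not counted)

10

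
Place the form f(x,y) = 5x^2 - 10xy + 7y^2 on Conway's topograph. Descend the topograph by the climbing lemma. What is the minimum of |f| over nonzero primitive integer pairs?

translate: b→0 (≡-10 mod 10), so (5,-10,7)→(5,0,2)
flip: (5,0,2)→(2,0,5)
reduced (well bottom): (2,0,5) with a≤c, −a<b≤a
well minimum = a = 2

2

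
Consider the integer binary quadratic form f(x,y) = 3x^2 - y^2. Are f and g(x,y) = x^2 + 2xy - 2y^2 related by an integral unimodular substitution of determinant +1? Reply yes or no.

D₁ = 12, D₂ = 12
river cycle of f (length 2): (-1, 2, 2), (2, 2, -1)
river cycle of g (length 2): (-2, 2, 1), (1, 2, -2)
cycles differ ⇒ inequivalent

no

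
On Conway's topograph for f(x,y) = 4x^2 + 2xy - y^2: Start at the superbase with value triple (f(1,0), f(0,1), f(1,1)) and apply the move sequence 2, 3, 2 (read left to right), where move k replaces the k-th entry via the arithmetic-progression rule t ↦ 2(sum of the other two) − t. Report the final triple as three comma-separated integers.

start (4,-1,5) = (f(1,0),f(0,1),f(1,1))
replace slot 2: 2·(4+5) − (-1) = 19 → (4,19,5)
replace slot 3: 2·(4+19) − 5 = 41 → (4,19,41)
replace slot 2: 2·(4+41) − 19 = 71 → (4,71,41)

4,71,41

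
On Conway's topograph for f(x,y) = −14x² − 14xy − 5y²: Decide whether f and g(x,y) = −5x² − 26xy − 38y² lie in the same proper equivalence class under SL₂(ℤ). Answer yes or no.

D₁ = -84, D₂ = -84
f is negative-definite; reduce −f:
−f: flip: (14,14,5)→(5,-14,14)
−f: translate: b→-4 (≡-14 mod 10), so (5,-14,14)→(5,-4,5)
−f: flip: (5,-4,5)→(5,4,5)
−f: reduced (well bottom): (5,4,5) with a≤c, −a<b≤a
flip sign back: reduced form of f is (-5,-4,-5)
g is negative-definite; reduce −g:
−g: translate: b→-4 (≡26 mod 10), so (5,26,38)→(5,-4,5)
−g: flip: (5,-4,5)→(5,4,5)
−g: reduced (well bottom): (5,4,5) with a≤c, −a<b≤a
flip sign back: reduced form of g is (-5,-4,-5)
reduced forms (-5, -4, -5) vs (-5, -4, -5) ⇒ equivalent

yes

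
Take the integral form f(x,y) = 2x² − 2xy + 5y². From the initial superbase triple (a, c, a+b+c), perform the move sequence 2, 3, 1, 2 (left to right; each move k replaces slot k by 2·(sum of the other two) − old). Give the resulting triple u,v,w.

start (2,5,5) = (f(1,0),f(0,1),f(1,1))
replace slot 2: 2·(2+5) − 5 = 9 → (2,9,5)
replace slot 3: 2·(2+9) − 5 = 17 → (2,9,17)
replace slot 1: 2·(9+17) − 2 = 50 → (50,9,17)
replace slot 2: 2·(50+17) − 9 = 125 → (50,125,17)

50,125,17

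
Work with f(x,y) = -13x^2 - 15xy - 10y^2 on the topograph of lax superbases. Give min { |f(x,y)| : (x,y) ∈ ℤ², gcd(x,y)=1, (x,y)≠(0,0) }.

translate: b→-11 (≡15 mod 26), so (13,15,10)→(13,-11,8)
flip: (13,-11,8)→(8,11,13)
translate: b→-5 (≡11 mod 16), so (8,11,13)→(8,-5,10)
reduced (well bottom): (8,-5,10) with a≤c, −a<b≤a
well minimum |f| = |-8| = 8 (negative-definite)

8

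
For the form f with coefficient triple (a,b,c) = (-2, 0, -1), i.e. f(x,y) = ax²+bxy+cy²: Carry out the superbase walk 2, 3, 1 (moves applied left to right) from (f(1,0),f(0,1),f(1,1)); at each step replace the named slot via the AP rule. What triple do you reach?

start (-2,-1,-3) = (f(1,0),f(0,1),f(1,1))
replace slot 2: 2·((-2)+(-3)) − (-1) = -9 → (-2,-9,-3)
replace slot 3: 2·((-2)+(-9)) − (-3) = -19 → (-2,-9,-19)
replace slot 1: 2·((-9)+(-19)) − (-2) = -54 → (-54,-9,-19)

-54,-9,-19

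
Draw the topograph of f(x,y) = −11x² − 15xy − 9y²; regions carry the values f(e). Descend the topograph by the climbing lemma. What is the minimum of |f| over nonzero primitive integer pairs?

translate: b→-7 (≡15 mod 22), so (11,15,9)→(11,-7,5)
flip: (11,-7,5)→(5,7,11)
translate: b→-3 (≡7 mod 10), so (5,7,11)→(5,-3,9)
reduced (well bottom): (5,-3,9) with a≤c, −a<b≤a
well minimum |f| = |-5| = 5 (negative-definite)

5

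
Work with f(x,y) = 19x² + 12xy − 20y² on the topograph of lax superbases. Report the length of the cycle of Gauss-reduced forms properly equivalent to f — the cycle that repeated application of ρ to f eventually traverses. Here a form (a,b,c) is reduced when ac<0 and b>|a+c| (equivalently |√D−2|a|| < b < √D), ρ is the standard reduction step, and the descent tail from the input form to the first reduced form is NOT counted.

D = 1664, ⌊√D⌋ = 40
river: ρ → (-20,28,11)
river: ρ → (11,38,-5)
river: ρ → (-5,32,32)
river: ρ → (32,32,-5)
river: ρ → (-5,38,11)
river: ρ → (11,28,-20)
river: ρ → (-20,12,19)
river: ρ → (19,26,-13)
river: ρ → (-13,26,19)
river: ρ → (19,12,-20)
ρ-cycle length = 10 (tail of 0 descent steps not counted)

10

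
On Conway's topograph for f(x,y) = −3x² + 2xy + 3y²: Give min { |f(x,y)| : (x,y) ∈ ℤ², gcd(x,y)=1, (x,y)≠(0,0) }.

river: ρ → (3,4,-2)
river: ρ → (-2,4,3)
river: ρ → (3,2,-3)
river: ρ → (-3,4,2)
river: ρ → (2,4,-3)
river: ρ → (-3,2,3)
closes: descent 0, river 6
min |a| on river = 2

2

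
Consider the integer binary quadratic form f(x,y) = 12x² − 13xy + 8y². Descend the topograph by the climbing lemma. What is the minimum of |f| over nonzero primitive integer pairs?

translate: b→11 (≡-13 mod 24), so (12,-13,8)→(12,11,7)
flip: (12,11,7)→(7,-11,12)
translate: b→3 (≡-11 mod 14), so (7,-11,12)→(7,3,8)
reduced (well bottom): (7,3,8) with a≤c, −a<b≤a
well minimum = a = 7

7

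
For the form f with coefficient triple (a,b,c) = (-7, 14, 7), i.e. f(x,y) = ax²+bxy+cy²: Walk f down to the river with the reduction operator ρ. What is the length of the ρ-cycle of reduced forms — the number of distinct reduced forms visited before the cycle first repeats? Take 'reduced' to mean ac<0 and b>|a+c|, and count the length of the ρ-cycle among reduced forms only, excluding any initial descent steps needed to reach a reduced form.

D = 392, ⌊√D⌋ = 19
river: ρ → (7,14,-7)
river: ρ → (-7,14,7)
ρ-cycle length = 2 (tail of 0 descent steps not counted)

2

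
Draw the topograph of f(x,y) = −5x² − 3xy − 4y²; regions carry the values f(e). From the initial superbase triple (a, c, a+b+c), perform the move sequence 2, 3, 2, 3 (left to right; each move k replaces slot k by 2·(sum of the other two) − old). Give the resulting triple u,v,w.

start (-5,-4,-12) = (f(1,0),f(0,1),f(1,1))
replace slot 2: 2·((-5)+(-12)) − (-4) = -30 → (-5,-30,-12)
replace slot 3: 2·((-5)+(-30)) − (-12) = -58 → (-5,-30,-58)
replace slot 2: 2·((-5)+(-58)) − (-30) = -96 → (-5,-96,-58)
replace slot 3: 2·((-5)+(-96)) − (-58) = -144 → (-5,-96,-144)

-5,-96,-144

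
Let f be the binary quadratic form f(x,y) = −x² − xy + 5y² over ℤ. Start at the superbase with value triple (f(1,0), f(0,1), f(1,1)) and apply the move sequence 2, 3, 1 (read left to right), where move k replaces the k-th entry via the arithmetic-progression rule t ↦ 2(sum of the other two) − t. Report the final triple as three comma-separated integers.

start (-1,5,3) = (f(1,0),f(0,1),f(1,1))
replace slot 2: 2·((-1)+3) − 5 = -1 → (-1,-1,3)
replace slot 3: 2·((-1)+(-1)) − 3 = -7 → (-1,-1,-7)
replace slot 1: 2·((-1)+(-7)) − (-1) = -15 → (-15,-1,-7)

-15,-1,-7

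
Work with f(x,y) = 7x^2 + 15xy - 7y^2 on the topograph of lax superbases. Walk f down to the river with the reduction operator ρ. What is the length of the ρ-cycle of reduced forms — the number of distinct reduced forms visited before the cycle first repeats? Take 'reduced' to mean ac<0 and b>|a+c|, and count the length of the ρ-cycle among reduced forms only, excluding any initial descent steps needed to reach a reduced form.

D = 421, ⌊√D⌋ = 20
river: ρ → (-7,13,9)
river: ρ → (9,5,-11)
river: ρ → (-11,17,3)
river: ρ → (3,19,-5)
river: ρ → (-5,11,15)
river: ρ → (15,19,-1)
river: ρ → (-1,19,15)
river: ρ → (15,11,-5)
river: ρ → (-5,19,3)
river: ρ → (3,17,-11)
river: ρ → (-11,5,9)
river: ρ → (9,13,-7)
river: ρ → (-7,15,7)
river: ρ → (7,13,-9)
river: ρ → (-9,5,11)
river: ρ → (11,17,-3)
river: ρ → (-3,19,5)
river: ρ → (5,11,-15)
river: ρ → (-15,19,1)
river: ρ → (1,19,-15)
river: ρ → (-15,11,5)
river: ρ → (5,19,-3)
river: ρ → (-3,17,11)
river: ρ → (11,5,-9)
river: ρ → (-9,13,7)
river: ρ → (7,15,-7)
ρ-cycle length = 26 (tail of 0 descent steps not counted)

26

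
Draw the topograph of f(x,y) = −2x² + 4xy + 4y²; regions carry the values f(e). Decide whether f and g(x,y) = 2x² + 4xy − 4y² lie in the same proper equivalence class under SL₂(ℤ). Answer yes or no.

D₁ = 48, D₂ = 48
river cycle of f (length 2): (4, 4, -2), (-2, 4, 4)
river cycle of g (length 2): (-4, 4, 2), (2, 4, -4)
cycles differ ⇒ inequivalent

no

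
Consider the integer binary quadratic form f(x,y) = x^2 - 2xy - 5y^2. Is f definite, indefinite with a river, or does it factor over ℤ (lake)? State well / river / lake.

D = b²−4ac = (-2)² − 4·1·(-5) = 24
D > 0 non-square ⇒ indefinite ⇒ periodic river

river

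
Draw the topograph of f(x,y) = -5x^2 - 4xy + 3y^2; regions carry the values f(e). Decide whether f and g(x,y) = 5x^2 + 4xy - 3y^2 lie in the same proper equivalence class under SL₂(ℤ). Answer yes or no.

D₁ = 76, D₂ = 76
river cycle of f (length 6): (3, 4, -5), (-5, 6, 2), (2, 6, -5), (-5, 4, 3), (3, 8, -1), (-1, 8, 3)
river cycle of g (length 6): (-3, 8, 1), (1, 8, -3), (-3, 4, 5), (5, 6, -2), (-2, 6, 5), (5, 4, -3)
cycles differ ⇒ inequivalent

no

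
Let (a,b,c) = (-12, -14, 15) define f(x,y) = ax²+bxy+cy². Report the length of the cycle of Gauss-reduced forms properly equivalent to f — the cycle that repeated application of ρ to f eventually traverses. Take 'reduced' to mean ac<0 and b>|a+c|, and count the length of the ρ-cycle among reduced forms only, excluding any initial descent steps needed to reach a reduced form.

D = 916, ⌊√D⌋ = 30
descent: ρ → (15,14,-12)  [lands on river]
river: ρ → (-12,10,17)
river: ρ → (17,24,-5)
river: ρ → (-5,26,12)
river: ρ → (12,22,-9)
river: ρ → (-9,14,20)
river: ρ → (20,26,-3)
river: ρ → (-3,28,11)
river: ρ → (11,16,-15)
river: ρ → (-15,14,12)
river: ρ → (12,10,-17)
river: ρ → (-17,24,5)
river: ρ → (5,26,-12)
river: ρ → (-12,22,9)
river: ρ → (9,14,-20)
river: ρ → (-20,26,3)
river: ρ → (3,28,-11)
river: ρ → (-11,16,15)
ρ-cycle length = 18 (tail of 1 descent step not counted)

18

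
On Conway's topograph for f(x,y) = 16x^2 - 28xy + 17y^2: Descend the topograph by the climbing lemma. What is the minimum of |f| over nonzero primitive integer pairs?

translate: b→4 (≡-28 mod 32), so (16,-28,17)→(16,4,5)
flip: (16,4,5)→(5,-4,16)
reduced (well bottom): (5,-4,16) with a≤c, −a<b≤a
well minimum = a = 5

5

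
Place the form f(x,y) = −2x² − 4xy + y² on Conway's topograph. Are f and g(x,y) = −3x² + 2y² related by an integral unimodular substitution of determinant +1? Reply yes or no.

D₁ = 24, D₂ = 24
river cycle of f (length 2): (1, 4, -2), (-2, 4, 1)
river cycle of g (length 2): (2, 4, -1), (-1, 4, 2)
cycles differ ⇒ inequivalent

no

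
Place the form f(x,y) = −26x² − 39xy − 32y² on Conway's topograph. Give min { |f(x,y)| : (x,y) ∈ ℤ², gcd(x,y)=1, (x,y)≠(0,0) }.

translate: b→-13 (≡39 mod 52), so (26,39,32)→(26,-13,19)
flip: (26,-13,19)→(19,13,26)
reduced (well bottom): (19,13,26) with a≤c, −a<b≤a
well minimum |f| = |-19| = 19 (negative-definite)

19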